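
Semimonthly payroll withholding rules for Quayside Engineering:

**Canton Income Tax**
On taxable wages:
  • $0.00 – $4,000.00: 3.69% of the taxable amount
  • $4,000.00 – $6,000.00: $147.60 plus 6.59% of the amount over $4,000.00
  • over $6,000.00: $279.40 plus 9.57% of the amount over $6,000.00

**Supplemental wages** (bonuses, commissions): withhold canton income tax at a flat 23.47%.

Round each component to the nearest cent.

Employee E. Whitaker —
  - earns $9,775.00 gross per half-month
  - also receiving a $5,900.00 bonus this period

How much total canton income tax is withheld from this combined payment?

Canton Income Tax: taxable = $9,775.00
  $279.40 + 9.57% × ($9,775.00 − $6,000.00) = $279.40 + 9.57% × $3,775.00 = $640.67
Supplemental (23.47% flat on bonus): 23.47% × $5,900.00 = $1,384.73
Total canton income tax: $640.67 + $1,384.73 = $2,025.40

$2,025.40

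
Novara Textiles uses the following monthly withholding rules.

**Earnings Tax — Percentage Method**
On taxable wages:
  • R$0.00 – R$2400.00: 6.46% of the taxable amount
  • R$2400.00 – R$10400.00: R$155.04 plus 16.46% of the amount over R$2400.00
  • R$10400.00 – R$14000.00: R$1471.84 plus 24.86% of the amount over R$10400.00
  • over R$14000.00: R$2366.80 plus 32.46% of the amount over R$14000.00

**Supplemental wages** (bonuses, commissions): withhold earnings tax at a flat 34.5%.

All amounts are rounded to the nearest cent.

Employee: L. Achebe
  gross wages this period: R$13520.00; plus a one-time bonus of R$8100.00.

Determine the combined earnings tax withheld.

Earnings Tax: taxable = R$13520.00
  R$1471.84 + 24.86% × (R$13520.00 − R$10400.00) = R$1471.84 + 24.86% × R$3120.00 = R$2247.47
Supplemental (34.5% flat on bonus): 34.5% × R$8100.00 = R$2794.50
Total earnings tax: R$2247.47 + R$2794.50 = R$5041.97

R$5041.97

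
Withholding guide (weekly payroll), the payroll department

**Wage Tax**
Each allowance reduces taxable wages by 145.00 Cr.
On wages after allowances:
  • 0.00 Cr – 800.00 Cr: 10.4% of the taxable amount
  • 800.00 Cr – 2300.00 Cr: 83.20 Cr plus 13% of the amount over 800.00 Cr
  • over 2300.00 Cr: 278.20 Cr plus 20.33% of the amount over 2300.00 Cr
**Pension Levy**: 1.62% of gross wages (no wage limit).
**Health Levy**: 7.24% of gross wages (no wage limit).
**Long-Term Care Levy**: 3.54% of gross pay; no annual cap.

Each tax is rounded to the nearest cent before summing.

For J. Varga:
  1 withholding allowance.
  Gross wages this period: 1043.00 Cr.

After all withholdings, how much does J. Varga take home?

817.73 Cr

Wage Tax: taxable = 1043.00 Cr − 1×145.00 Cr = 898.00 Cr
  83.20 Cr + 13% × (898.00 Cr − 800.00 Cr) = 83.20 Cr + 13% × 98.00 Cr = 95.94 Cr
Pension Levy: 1.62% × 1043.00 Cr = 16.90 Cr
Health Levy: 7.24% × 1043.00 Cr = 75.51 Cr
Long-Term Care Levy: 3.54% × 1043.00 Cr = 36.92 Cr
Total withheld: 95.94 Cr + 16.90 Cr + 75.51 Cr + 36.92 Cr = 225.27 Cr
Net pay: 1043.00 Cr − 225.27 Cr = 817.73 Cr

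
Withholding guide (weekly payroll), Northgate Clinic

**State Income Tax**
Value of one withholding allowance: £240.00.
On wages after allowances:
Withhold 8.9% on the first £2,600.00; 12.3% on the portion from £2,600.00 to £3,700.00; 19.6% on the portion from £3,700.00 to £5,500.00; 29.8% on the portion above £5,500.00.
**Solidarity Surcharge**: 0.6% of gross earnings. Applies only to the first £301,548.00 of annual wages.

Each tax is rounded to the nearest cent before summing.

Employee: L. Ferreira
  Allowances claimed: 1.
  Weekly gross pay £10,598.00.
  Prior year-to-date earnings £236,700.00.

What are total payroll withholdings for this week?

State Income Tax: taxable = £10,598.00 − 1×£240.00 = £10,358.00
  £719.50 + 29.8% × (£10,358.00 − £5,500.00) = £719.50 + 29.8% × £4,858.00 = £2,167.18
Solidarity Surcharge: 0.6% × £10,598.00 = £63.59
Total: £2,167.18 + £63.59 = £2,230.77

£2,230.77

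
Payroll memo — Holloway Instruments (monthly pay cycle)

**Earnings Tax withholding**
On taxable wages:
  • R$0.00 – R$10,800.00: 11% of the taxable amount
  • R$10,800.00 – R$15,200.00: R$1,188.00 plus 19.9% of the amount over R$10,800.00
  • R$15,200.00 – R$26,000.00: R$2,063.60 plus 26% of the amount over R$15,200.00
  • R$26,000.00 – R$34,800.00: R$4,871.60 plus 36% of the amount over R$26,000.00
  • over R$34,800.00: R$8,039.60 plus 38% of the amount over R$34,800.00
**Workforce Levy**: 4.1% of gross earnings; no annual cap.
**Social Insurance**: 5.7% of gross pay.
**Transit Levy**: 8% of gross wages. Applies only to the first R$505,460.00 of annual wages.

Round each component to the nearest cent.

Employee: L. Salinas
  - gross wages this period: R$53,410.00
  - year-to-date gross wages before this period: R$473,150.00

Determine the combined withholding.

R$22,930.38

Earnings Tax: taxable = R$53,410.00
  R$8,039.60 + 38% × (R$53,410.00 − R$34,800.00) = R$8,039.60 + 38% × R$18,610.00 = R$15,111.40
Workforce Levy: 4.1% × R$53,410.00 = R$2,189.81
Social Insurance: 5.7% × R$53,410.00 = R$3,044.37
Transit Levy: cap R$505,460.00 − YTD R$473,150.00 = R$32,310.00 subject; 8% × R$32,310.00 = R$2,584.80
Total: R$15,111.40 + R$2,189.81 + R$3,044.37 + R$2,584.80 = R$22,930.38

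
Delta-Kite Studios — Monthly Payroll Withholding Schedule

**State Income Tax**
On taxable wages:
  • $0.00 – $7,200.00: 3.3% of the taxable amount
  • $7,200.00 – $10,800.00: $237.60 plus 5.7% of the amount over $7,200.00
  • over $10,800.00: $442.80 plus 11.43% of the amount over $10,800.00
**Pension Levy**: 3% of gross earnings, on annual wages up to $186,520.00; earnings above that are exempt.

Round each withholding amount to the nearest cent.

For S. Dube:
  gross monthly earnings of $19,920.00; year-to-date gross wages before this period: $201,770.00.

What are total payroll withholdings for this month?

$1,485.22

State Income Tax: taxable = $19,920.00
  $442.80 + 11.43% × ($19,920.00 − $10,800.00) = $442.80 + 11.43% × $9,120.00 = $1,485.22
Pension Levy: YTD $201,770.00 ≥ cap $186,520.00 → $0.00
Total: $1,485.22 + $0.00 = $1,485.22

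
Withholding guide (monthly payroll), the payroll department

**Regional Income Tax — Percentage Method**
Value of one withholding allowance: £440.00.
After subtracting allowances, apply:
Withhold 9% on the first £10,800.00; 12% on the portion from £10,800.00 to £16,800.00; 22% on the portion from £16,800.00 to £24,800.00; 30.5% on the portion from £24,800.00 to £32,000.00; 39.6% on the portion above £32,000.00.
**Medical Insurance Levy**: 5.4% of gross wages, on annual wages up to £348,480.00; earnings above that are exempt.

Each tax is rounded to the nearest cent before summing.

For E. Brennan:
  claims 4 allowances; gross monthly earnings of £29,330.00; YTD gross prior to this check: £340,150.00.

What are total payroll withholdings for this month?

£4,746.67

Regional Income Tax: taxable = £29,330.00 − 4×£440.00 = £27,570.00
  £3,452.00 + 30.5% × (£27,570.00 − £24,800.00) = £3,452.00 + 30.5% × £2,770.00 = £4,296.85
Medical Insurance Levy: cap £348,480.00 − YTD £340,150.00 = £8,330.00 subject; 5.4% × £8,330.00 = £449.82
Total: £4,296.85 + £449.82 = £4,746.67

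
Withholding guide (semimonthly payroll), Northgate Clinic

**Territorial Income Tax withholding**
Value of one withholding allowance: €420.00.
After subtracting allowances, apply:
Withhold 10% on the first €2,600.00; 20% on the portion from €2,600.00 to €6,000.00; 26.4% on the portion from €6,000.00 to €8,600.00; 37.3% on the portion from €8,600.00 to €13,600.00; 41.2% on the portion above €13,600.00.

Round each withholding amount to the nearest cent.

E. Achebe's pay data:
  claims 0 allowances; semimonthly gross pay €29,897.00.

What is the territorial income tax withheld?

Territorial Income Tax: taxable = €29,897.00
  €3,491.40 + 41.2% × (€29,897.00 − €13,600.00) = €3,491.40 + 41.2% × €16,297.00 = €10,205.76

€10,205.76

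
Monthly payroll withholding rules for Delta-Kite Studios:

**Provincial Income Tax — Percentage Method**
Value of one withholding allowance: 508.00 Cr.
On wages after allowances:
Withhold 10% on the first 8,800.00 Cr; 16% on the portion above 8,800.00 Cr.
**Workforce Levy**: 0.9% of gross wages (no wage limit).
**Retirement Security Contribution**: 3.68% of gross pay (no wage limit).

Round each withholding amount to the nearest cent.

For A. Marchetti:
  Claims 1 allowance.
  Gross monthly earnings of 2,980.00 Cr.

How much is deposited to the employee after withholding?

2,596.32 Cr

Provincial Income Tax: taxable = 2,980.00 Cr − 1×508.00 Cr = 2,472.00 Cr
  10% × 2,472.00 Cr = 247.20 Cr
Workforce Levy: 0.9% × 2,980.00 Cr = 26.82 Cr
Retirement Security Contribution: 3.68% × 2,980.00 Cr = 109.66 Cr
Total withheld: 247.20 Cr + 26.82 Cr + 109.66 Cr = 383.68 Cr
Net pay: 2,980.00 Cr − 383.68 Cr = 2,596.32 Cr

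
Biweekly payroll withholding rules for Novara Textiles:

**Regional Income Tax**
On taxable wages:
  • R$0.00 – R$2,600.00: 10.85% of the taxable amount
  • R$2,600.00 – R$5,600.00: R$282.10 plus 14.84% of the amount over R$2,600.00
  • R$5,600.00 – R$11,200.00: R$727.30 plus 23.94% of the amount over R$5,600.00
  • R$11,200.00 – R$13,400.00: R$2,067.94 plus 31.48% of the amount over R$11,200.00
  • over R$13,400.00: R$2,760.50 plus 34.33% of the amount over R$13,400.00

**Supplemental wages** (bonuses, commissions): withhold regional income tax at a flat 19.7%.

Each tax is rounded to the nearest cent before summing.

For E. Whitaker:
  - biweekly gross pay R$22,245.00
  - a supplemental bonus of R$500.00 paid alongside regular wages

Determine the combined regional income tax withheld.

Regional Income Tax: taxable = R$22,245.00
  R$2,760.50 + 34.33% × (R$22,245.00 − R$13,400.00) = R$2,760.50 + 34.33% × R$8,845.00 = R$5,796.99
Supplemental (19.7% flat on bonus): 19.7% × R$500.00 = R$98.50
Total regional income tax: R$5,796.99 + R$98.50 = R$5,895.49

R$5,895.49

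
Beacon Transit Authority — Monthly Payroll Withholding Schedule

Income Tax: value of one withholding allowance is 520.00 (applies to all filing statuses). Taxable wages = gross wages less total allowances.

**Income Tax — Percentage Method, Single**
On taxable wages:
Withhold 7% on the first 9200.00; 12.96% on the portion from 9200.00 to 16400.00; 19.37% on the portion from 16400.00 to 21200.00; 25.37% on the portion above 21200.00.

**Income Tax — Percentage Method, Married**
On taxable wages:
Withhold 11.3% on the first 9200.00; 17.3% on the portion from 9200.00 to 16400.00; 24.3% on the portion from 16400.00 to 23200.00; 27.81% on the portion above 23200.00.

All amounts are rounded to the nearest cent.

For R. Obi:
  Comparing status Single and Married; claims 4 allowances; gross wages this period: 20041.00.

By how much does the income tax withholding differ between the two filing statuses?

785.03

Income Tax (Single): taxable = 20041.00 − 4×520.00 = 17961.00
  1577.12 + 19.37% × (17961.00 − 16400.00) = 1577.12 + 19.37% × 1561.00 = 1879.49
Income Tax (Married): taxable = 20041.00 − 4×520.00 = 17961.00
  2285.20 + 24.3% × (17961.00 − 16400.00) = 2285.20 + 24.3% × 1561.00 = 2664.52
Difference: |1879.49 − 2664.52| = 785.03 (higher under Married)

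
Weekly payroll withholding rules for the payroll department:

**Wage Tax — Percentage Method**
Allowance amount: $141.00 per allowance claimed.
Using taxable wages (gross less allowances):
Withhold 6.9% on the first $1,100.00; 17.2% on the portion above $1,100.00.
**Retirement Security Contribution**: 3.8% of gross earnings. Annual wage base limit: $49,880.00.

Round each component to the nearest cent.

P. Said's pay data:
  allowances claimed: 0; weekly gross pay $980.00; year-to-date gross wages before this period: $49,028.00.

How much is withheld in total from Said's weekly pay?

Wage Tax: taxable = $980.00
  6.9% × $980.00 = $67.62
Retirement Security Contribution: cap $49,880.00 − YTD $49,028.00 = $852.00 subject; 3.8% × $852.00 = $32.38
Total: $67.62 + $32.38 = $100.00

$100.00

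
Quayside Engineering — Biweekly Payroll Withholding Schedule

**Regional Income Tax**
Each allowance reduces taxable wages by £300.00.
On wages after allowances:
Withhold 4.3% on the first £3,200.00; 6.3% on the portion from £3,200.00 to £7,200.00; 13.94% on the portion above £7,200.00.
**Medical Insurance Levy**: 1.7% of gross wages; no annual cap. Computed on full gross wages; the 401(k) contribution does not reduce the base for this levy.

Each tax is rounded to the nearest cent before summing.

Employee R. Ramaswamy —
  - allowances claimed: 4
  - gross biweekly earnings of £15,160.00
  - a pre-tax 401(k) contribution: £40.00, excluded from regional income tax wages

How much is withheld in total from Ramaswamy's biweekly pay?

£1,584.09

Regional Income Tax: taxable = £15,160.00 − £40.00 − 4×£300.00 = £13,920.00
  £389.60 + 13.94% × (£13,920.00 − £7,200.00) = £389.60 + 13.94% × £6,720.00 = £1,326.37
Medical Insurance Levy: 1.7% × £15,160.00 = £257.72
Total: £1,326.37 + £257.72 = £1,584.09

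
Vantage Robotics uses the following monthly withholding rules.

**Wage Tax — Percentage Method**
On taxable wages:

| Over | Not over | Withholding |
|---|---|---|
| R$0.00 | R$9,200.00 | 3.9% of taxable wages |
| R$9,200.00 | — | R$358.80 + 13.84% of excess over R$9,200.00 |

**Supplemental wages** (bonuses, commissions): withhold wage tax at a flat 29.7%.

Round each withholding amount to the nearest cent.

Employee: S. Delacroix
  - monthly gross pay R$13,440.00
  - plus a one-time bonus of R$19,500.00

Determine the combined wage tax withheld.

Wage Tax: taxable = R$13,440.00
  R$358.80 + 13.84% × (R$13,440.00 − R$9,200.00) = R$358.80 + 13.84% × R$4,240.00 = R$945.62
Supplemental (29.7% flat on bonus): 29.7% × R$19,500.00 = R$5,791.50
Total wage tax: R$945.62 + R$5,791.50 = R$6,737.12

R$6,737.12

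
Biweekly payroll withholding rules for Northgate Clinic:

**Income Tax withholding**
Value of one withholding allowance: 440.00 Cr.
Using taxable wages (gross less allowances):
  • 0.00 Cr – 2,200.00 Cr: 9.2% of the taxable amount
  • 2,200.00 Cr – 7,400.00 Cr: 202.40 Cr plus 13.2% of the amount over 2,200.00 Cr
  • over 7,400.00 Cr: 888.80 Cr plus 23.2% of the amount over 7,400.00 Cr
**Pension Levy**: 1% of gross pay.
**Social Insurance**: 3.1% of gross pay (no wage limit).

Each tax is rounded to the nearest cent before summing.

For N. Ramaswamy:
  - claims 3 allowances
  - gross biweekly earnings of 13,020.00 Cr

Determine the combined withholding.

2,420.22 Cr

Income Tax: taxable = 13,020.00 Cr − 3×440.00 Cr = 11,700.00 Cr
  888.80 Cr + 23.2% × (11,700.00 Cr − 7,400.00 Cr) = 888.80 Cr + 23.2% × 4,300.00 Cr = 1,886.40 Cr
Pension Levy: 1% × 13,020.00 Cr = 130.20 Cr
Social Insurance: 3.1% × 13,020.00 Cr = 403.62 Cr
Total: 1,886.40 Cr + 130.20 Cr + 403.62 Cr = 2,420.22 Cr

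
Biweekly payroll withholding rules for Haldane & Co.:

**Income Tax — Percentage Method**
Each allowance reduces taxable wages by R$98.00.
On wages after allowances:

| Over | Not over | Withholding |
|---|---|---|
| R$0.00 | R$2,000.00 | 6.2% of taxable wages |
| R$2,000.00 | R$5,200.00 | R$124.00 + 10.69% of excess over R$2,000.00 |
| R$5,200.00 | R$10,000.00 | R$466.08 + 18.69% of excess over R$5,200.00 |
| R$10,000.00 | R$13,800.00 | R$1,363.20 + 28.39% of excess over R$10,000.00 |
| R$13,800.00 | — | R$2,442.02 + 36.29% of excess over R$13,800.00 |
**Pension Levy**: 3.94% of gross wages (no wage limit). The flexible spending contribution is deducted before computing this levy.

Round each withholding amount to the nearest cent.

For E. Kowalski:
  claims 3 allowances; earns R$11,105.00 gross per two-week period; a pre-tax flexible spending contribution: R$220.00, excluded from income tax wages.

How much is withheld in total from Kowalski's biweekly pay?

R$1,959.85

Income Tax: taxable = R$11,105.00 − R$220.00 − 3×R$98.00 = R$10,591.00
  R$1,363.20 + 28.39% × (R$10,591.00 − R$10,000.00) = R$1,363.20 + 28.39% × R$591.00 = R$1,530.98
Pension Levy: 3.94% × R$10,885.00 = R$428.87
Total: R$1,530.98 + R$428.87 = R$1,959.85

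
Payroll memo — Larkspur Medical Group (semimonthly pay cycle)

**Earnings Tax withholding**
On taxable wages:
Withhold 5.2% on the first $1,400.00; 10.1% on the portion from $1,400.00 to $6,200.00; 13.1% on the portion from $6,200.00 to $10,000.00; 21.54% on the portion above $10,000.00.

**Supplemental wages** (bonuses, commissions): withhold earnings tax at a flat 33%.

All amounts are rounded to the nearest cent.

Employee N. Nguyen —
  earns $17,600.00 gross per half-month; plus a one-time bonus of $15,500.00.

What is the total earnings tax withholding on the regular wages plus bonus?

$7,807.44

Earnings Tax: taxable = $17,600.00
  $1,055.40 + 21.54% × ($17,600.00 − $10,000.00) = $1,055.40 + 21.54% × $7,600.00 = $2,692.44
Supplemental (33% flat on bonus): 33% × $15,500.00 = $5,115.00
Total earnings tax: $2,692.44 + $5,115.00 = $7,807.44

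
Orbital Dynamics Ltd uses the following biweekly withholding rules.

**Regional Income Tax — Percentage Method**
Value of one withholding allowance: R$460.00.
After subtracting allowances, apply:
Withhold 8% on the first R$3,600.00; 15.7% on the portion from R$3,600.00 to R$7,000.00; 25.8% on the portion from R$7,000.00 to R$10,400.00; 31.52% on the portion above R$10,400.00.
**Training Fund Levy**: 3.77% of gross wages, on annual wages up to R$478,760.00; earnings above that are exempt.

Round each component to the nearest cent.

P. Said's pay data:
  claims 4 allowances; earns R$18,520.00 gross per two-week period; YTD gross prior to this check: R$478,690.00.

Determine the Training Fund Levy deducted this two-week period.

Training Fund Levy: cap R$478,760.00 − YTD R$478,690.00 = R$70.00 subject; 3.77% × R$70.00 = R$2.64

R$2.64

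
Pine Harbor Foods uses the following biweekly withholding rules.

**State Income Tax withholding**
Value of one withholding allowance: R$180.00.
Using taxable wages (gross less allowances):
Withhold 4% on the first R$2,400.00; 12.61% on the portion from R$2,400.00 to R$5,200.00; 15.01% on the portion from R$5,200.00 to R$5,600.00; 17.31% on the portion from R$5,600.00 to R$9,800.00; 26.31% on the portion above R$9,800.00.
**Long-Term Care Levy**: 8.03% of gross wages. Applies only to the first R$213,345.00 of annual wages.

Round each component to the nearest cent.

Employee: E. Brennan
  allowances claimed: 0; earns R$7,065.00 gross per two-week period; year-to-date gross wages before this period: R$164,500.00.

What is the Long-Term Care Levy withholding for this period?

R$567.32

Long-Term Care Levy: 8.03% × R$7,065.00 = R$567.32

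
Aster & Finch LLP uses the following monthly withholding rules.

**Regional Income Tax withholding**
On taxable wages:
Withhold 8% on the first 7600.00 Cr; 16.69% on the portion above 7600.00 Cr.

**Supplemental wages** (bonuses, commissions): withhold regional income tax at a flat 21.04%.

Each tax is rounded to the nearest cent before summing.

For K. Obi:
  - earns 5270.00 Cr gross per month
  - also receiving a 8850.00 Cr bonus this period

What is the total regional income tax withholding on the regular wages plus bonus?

Regional Income Tax: taxable = 5270.00 Cr
  8% × 5270.00 Cr = 421.60 Cr
Supplemental (21.04% flat on bonus): 21.04% × 8850.00 Cr = 1862.04 Cr
Total regional income tax: 421.60 Cr + 1862.04 Cr = 2283.64 Cr

2283.64 Cr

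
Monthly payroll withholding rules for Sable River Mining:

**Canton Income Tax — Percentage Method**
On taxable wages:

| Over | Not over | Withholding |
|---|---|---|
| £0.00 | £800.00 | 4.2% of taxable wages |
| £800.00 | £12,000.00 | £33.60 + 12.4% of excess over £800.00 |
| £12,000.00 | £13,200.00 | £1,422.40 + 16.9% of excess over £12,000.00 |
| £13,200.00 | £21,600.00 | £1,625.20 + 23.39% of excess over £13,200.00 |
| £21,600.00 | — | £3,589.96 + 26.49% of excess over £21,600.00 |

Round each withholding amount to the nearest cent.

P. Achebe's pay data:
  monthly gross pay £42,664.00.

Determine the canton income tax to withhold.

£9,169.81

Canton Income Tax: taxable = £42,664.00
  £3,589.96 + 26.49% × (£42,664.00 − £21,600.00) = £3,589.96 + 26.49% × £21,064.00 = £9,169.81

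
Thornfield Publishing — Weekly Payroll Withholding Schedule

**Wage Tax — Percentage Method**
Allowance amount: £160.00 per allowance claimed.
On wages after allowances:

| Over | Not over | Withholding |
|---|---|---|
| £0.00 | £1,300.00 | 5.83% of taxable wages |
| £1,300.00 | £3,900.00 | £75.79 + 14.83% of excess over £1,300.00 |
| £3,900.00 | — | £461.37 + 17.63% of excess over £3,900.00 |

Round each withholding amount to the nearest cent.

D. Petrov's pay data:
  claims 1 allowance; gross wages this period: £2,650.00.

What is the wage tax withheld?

Wage Tax: taxable = £2,650.00 − 1×£160.00 = £2,490.00
  £75.79 + 14.83% × (£2,490.00 − £1,300.00) = £75.79 + 14.83% × £1,190.00 = £252.27

£252.27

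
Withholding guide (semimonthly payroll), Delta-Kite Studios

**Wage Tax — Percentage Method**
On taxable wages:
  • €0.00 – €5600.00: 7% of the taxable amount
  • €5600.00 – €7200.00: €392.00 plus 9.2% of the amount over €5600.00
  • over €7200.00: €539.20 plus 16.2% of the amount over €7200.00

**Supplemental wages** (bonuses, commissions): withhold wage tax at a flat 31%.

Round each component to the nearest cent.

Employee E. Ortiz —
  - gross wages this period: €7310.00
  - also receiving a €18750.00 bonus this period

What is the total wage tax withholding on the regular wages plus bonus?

Wage Tax: taxable = €7310.00
  €539.20 + 16.2% × (€7310.00 − €7200.00) = €539.20 + 16.2% × €110.00 = €557.02
Supplemental (31% flat on bonus): 31% × €18750.00 = €5812.50
Total wage tax: €557.02 + €5812.50 = €6369.52

€6369.52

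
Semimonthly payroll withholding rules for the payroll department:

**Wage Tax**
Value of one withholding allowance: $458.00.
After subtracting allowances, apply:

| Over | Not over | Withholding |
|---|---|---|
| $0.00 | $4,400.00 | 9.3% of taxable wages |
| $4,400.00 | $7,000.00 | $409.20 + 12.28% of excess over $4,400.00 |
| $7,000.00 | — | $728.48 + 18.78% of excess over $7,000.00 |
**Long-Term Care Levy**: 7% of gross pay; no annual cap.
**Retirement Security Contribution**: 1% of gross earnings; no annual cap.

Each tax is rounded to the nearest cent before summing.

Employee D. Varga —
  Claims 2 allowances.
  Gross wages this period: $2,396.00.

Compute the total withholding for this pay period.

$329.32

Wage Tax: taxable = $2,396.00 − 2×$458.00 = $1,480.00
  9.3% × $1,480.00 = $137.64
Long-Term Care Levy: 7% × $2,396.00 = $167.72
Retirement Security Contribution: 1% × $2,396.00 = $23.96
Total: $137.64 + $167.72 + $23.96 = $329.32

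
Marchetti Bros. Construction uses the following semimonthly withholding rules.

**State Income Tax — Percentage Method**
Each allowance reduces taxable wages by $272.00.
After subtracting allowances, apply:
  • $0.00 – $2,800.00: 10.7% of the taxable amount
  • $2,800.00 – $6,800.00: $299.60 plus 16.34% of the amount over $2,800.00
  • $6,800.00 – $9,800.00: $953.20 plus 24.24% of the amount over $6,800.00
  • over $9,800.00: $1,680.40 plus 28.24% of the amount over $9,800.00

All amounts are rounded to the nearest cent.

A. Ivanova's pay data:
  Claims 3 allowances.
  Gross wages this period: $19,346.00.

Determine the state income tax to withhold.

State Income Tax: taxable = $19,346.00 − 3×$272.00 = $18,530.00
  $1,680.40 + 28.24% × ($18,530.00 − $9,800.00) = $1,680.40 + 28.24% × $8,730.00 = $4,145.75

$4,145.75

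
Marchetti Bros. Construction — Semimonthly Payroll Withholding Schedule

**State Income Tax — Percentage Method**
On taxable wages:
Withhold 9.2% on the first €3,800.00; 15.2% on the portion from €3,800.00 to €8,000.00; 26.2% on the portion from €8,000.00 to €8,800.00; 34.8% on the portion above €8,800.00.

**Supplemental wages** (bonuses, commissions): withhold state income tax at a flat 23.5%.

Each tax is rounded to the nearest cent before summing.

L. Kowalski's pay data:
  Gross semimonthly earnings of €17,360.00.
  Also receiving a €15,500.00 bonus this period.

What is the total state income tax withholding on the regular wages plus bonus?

State Income Tax: taxable = €17,360.00
  €1,197.60 + 34.8% × (€17,360.00 − €8,800.00) = €1,197.60 + 34.8% × €8,560.00 = €4,176.48
Supplemental (23.5% flat on bonus): 23.5% × €15,500.00 = €3,642.50
Total state income tax: €4,176.48 + €3,642.50 = €7,818.98

€7,818.98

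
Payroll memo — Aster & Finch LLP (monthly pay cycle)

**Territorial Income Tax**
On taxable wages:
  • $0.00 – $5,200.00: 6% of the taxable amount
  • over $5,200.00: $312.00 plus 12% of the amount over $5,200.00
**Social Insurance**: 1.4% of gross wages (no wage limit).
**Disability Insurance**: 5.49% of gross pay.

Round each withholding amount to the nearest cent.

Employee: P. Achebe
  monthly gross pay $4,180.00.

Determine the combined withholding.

Territorial Income Tax: taxable = $4,180.00
  6% × $4,180.00 = $250.80
Social Insurance: 1.4% × $4,180.00 = $58.52
Disability Insurance: 5.49% × $4,180.00 = $229.48
Total: $250.80 + $58.52 + $229.48 = $538.80

$538.80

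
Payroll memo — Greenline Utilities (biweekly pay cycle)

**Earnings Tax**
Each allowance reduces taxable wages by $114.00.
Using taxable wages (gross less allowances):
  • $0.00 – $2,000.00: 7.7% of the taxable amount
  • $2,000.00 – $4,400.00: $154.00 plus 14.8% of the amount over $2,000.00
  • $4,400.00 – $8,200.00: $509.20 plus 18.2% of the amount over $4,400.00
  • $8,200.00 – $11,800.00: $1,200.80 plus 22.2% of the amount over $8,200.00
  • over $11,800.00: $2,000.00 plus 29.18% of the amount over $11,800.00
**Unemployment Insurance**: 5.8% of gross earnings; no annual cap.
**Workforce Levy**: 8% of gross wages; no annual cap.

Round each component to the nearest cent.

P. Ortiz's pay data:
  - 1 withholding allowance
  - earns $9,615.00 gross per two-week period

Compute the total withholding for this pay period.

$2,816.49

Earnings Tax: taxable = $9,615.00 − 1×$114.00 = $9,501.00
  $1,200.80 + 22.2% × ($9,501.00 − $8,200.00) = $1,200.80 + 22.2% × $1,301.00 = $1,489.62
Unemployment Insurance: 5.8% × $9,615.00 = $557.67
Workforce Levy: 8% × $9,615.00 = $769.20
Total: $1,489.62 + $557.67 + $769.20 = $2,816.49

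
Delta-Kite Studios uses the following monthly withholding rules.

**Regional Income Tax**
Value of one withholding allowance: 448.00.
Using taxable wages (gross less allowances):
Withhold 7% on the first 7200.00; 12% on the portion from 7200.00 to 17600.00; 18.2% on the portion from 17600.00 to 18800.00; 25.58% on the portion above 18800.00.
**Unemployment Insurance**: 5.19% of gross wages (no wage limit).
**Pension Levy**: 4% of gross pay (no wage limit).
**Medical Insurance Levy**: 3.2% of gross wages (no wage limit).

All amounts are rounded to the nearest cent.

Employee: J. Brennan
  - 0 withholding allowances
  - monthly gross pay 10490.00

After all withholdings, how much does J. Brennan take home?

8291.49

Regional Income Tax: taxable = 10490.00
  504.00 + 12% × (10490.00 − 7200.00) = 504.00 + 12% × 3290.00 = 898.80
Unemployment Insurance: 5.19% × 10490.00 = 544.43
Pension Levy: 4% × 10490.00 = 419.60
Medical Insurance Levy: 3.2% × 10490.00 = 335.68
Total withheld: 898.80 + 544.43 + 419.60 + 335.68 = 2198.51
Net pay: 10490.00 − 2198.51 = 8291.49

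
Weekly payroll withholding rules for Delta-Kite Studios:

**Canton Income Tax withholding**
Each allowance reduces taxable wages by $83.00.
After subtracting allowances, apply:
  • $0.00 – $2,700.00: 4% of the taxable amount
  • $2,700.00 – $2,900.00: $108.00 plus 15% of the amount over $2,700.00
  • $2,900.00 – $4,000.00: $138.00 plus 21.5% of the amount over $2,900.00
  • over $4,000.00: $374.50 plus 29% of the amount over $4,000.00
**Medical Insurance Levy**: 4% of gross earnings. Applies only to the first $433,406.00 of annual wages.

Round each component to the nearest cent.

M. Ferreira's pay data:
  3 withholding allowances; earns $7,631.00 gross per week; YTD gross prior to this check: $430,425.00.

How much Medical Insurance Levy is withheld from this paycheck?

$119.24

Medical Insurance Levy: cap $433,406.00 − YTD $430,425.00 = $2,981.00 subject; 4% × $2,981.00 = $119.24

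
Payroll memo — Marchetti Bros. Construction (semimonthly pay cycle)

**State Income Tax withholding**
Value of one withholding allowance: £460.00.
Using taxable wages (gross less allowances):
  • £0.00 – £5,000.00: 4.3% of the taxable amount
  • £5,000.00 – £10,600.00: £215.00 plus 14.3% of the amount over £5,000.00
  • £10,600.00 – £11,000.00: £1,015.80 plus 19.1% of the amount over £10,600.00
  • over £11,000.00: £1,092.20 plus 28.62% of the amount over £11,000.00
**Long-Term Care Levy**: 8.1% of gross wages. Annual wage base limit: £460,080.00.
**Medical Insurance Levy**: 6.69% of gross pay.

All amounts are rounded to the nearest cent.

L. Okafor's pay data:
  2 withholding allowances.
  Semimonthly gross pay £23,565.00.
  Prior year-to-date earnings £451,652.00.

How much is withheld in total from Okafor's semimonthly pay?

£6,684.17

State Income Tax: taxable = £23,565.00 − 2×£460.00 = £22,645.00
  £1,092.20 + 28.62% × (£22,645.00 − £11,000.00) = £1,092.20 + 28.62% × £11,645.00 = £4,425.00
Long-Term Care Levy: cap £460,080.00 − YTD £451,652.00 = £8,428.00 subject; 8.1% × £8,428.00 = £682.67
Medical Insurance Levy: 6.69% × £23,565.00 = £1,576.50
Total: £4,425.00 + £682.67 + £1,576.50 = £6,684.17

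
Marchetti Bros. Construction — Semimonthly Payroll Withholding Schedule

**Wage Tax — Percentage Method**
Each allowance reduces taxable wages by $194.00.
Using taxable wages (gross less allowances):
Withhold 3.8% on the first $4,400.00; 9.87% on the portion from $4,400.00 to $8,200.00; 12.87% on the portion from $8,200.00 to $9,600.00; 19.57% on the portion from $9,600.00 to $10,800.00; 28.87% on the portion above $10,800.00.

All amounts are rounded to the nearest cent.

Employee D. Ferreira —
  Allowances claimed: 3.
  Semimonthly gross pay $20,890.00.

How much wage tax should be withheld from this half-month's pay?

$3,702.24

Wage Tax: taxable = $20,890.00 − 3×$194.00 = $20,308.00
  $957.28 + 28.87% × ($20,308.00 − $10,800.00) = $957.28 + 28.87% × $9,508.00 = $3,702.24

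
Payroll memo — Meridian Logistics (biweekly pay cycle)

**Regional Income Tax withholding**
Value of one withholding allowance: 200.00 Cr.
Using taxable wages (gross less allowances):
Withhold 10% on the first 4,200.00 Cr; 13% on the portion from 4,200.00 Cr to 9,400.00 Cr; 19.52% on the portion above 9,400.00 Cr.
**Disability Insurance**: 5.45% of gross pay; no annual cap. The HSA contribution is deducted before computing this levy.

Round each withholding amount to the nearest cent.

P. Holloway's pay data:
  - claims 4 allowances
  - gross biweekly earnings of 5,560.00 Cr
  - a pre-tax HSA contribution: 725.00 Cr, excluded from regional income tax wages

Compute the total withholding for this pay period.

Regional Income Tax: taxable = 5,560.00 Cr − 725.00 Cr − 4×200.00 Cr = 4,035.00 Cr
  10% × 4,035.00 Cr = 403.50 Cr
Disability Insurance: 5.45% × 4,835.00 Cr = 263.51 Cr
Total: 403.50 Cr + 263.51 Cr = 667.01 Cr

667.01 Cr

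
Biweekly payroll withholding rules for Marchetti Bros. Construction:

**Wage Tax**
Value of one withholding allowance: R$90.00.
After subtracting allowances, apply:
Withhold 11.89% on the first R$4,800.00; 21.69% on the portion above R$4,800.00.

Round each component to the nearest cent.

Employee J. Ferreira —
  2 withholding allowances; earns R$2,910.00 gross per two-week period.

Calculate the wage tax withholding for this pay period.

Wage Tax: taxable = R$2,910.00 − 2×R$90.00 = R$2,730.00
  11.89% × R$2,730.00 = R$324.60

R$324.60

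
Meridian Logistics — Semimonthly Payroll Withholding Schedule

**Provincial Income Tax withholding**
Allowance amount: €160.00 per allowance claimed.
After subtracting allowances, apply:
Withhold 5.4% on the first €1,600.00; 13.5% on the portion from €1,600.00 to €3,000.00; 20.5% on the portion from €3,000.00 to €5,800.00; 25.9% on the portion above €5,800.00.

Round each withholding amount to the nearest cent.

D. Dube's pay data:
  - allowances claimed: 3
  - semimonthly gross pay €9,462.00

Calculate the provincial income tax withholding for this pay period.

Provincial Income Tax: taxable = €9,462.00 − 3×€160.00 = €8,982.00
  €849.40 + 25.9% × (€8,982.00 − €5,800.00) = €849.40 + 25.9% × €3,182.00 = €1,673.54

€1,673.54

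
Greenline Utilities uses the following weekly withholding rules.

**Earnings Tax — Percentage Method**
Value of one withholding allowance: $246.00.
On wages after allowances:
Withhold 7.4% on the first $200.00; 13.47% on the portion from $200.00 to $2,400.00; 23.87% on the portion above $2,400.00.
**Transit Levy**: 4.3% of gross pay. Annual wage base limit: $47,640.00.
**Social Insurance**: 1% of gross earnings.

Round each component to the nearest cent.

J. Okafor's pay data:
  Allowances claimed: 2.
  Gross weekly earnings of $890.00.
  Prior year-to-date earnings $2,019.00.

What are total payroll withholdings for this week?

Earnings Tax: taxable = $890.00 − 2×$246.00 = $398.00
  $14.80 + 13.47% × ($398.00 − $200.00) = $14.80 + 13.47% × $198.00 = $41.47
Transit Levy: 4.3% × $890.00 = $38.27
Social Insurance: 1% × $890.00 = $8.90
Total: $41.47 + $38.27 + $8.90 = $88.64

$88.64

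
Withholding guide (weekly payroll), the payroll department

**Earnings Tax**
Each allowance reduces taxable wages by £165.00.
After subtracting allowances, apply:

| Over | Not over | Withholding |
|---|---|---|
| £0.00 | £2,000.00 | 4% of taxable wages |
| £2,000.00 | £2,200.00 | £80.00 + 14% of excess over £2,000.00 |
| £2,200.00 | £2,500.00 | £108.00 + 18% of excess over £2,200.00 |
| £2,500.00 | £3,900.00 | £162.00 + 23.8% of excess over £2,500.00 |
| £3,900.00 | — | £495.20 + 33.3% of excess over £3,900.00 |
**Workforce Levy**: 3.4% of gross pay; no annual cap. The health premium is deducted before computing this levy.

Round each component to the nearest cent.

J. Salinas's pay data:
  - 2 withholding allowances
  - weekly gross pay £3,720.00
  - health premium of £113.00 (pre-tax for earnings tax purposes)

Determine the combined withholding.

Earnings Tax: taxable = £3,720.00 − £113.00 − 2×£165.00 = £3,277.00
  £162.00 + 23.8% × (£3,277.00 − £2,500.00) = £162.00 + 23.8% × £777.00 = £346.93
Workforce Levy: 3.4% × £3,607.00 = £122.64
Total: £346.93 + £122.64 = £469.57

£469.57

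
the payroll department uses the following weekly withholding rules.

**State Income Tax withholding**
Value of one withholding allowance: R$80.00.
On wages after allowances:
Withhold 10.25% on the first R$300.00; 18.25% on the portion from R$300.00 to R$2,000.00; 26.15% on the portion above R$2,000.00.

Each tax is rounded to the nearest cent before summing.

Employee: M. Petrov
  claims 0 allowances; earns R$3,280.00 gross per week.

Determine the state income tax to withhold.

R$675.72

State Income Tax: taxable = R$3,280.00
  R$341.00 + 26.15% × (R$3,280.00 − R$2,000.00) = R$341.00 + 26.15% × R$1,280.00 = R$675.72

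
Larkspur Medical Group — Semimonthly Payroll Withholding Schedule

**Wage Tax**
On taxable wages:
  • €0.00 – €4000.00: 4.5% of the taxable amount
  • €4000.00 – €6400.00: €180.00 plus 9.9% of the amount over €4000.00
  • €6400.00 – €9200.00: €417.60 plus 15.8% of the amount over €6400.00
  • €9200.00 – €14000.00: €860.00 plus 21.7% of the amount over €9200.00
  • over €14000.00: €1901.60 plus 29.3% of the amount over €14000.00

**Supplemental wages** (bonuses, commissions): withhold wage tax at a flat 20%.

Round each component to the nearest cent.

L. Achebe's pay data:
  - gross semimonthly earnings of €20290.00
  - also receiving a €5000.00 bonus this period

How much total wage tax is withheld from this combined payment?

€4744.57

Wage Tax: taxable = €20290.00
  €1901.60 + 29.3% × (€20290.00 − €14000.00) = €1901.60 + 29.3% × €6290.00 = €3744.57
Supplemental (20% flat on bonus): 20% × €5000.00 = €1000.00
Total wage tax: €3744.57 + €1000.00 = €4744.57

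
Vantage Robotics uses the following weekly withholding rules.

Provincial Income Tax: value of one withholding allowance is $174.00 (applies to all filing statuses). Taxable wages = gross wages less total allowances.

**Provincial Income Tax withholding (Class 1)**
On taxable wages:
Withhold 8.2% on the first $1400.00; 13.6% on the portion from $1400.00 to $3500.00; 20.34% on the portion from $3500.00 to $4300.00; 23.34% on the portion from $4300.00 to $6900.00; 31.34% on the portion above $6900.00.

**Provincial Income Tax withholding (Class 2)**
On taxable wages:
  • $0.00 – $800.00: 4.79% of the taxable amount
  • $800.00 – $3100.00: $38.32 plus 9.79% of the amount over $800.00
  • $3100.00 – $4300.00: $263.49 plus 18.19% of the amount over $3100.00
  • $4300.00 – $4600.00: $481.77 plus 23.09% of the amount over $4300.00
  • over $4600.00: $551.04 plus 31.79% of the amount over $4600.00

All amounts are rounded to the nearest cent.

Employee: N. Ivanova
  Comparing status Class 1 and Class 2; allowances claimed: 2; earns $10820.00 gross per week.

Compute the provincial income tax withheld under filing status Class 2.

$2417.75

Provincial Income Tax (Class 2): taxable = $10820.00 − 2×$174.00 = $10472.00
  $551.04 + 31.79% × ($10472.00 − $4600.00) = $551.04 + 31.79% × $5872.00 = $2417.75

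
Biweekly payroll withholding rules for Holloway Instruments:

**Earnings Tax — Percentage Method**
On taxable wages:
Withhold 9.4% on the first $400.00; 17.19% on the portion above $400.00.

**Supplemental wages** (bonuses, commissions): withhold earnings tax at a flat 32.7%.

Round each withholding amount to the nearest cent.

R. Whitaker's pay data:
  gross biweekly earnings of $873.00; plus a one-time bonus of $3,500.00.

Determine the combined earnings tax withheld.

Earnings Tax: taxable = $873.00
  $37.60 + 17.19% × ($873.00 − $400.00) = $37.60 + 17.19% × $473.00 = $118.91
Supplemental (32.7% flat on bonus): 32.7% × $3,500.00 = $1,144.50
Total earnings tax: $118.91 + $1,144.50 = $1,263.41

$1,263.41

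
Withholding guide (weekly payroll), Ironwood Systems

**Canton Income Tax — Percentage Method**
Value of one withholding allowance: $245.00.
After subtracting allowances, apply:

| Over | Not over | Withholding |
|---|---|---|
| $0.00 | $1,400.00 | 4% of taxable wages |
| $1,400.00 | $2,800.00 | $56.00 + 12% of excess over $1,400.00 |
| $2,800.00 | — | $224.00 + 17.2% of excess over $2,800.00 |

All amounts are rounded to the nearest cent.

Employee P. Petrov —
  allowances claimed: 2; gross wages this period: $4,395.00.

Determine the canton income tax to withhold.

$414.06

Canton Income Tax: taxable = $4,395.00 − 2×$245.00 = $3,905.00
  $224.00 + 17.2% × ($3,905.00 − $2,800.00) = $224.00 + 17.2% × $1,105.00 = $414.06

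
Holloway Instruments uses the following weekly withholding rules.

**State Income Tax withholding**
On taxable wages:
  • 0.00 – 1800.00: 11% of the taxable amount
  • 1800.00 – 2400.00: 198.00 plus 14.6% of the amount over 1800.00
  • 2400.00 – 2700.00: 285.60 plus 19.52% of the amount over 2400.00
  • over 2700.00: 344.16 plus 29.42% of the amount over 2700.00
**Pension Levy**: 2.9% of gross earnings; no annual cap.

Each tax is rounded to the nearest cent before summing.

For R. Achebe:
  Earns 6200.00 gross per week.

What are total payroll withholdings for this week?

State Income Tax: taxable = 6200.00
  344.16 + 29.42% × (6200.00 − 2700.00) = 344.16 + 29.42% × 3500.00 = 1373.86
Pension Levy: 2.9% × 6200.00 = 179.80
Total: 1373.86 + 179.80 = 1553.66

1553.66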